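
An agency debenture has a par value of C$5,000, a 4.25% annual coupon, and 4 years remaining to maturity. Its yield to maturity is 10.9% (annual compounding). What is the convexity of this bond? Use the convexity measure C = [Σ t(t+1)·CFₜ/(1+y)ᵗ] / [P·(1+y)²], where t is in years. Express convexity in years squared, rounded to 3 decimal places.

With y = 0.109:
  t   CF        PV=CF/(1+0.109)^t    t·PV        t(t+1)·PV
  1       212.50       191.6141       191.6141         383.2281
  2       212.50       172.7809       345.5619       1,036.6857
  3       212.50       155.7989       467.3966       1,869.5864
  4     5,212.50     3,446.0366    13,784.1463      68,920.7316
  Σ                  3,966.2305    14,788.7189      72,210.2318
P = 3,966.2305.
Convexity = Σ t(t+1)·PV / [P·(1+y)²] = 72,210.2318 / (3,966.2305 × 1.229881) = 14.80327.

14.803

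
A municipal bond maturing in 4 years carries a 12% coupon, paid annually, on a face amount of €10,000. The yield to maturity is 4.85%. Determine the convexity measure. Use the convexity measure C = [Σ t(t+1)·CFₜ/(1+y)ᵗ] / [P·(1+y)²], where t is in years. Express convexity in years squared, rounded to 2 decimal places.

With y = 0.0485:
  t   CF        PV=CF/(1+0.0485)^t    t·PV        t(t+1)·PV
  1     1,200.00     1,144.4921     1,144.4921       2,288.9843
  2     1,200.00     1,091.5519     2,183.1037       6,549.3112
  3     1,200.00     1,041.0604     3,123.1813      12,492.7252
  4    11,200.00     9,267.1093    37,068.4370     185,342.1852
  Σ                 12,544.2137    43,519.2142     206,673.2059
P = 12,544.2137.
Convexity = Σ t(t+1)·PV / [P·(1+y)²] = 206,673.2059 / (12,544.2137 × 1.099352) = 14.98663.

14.99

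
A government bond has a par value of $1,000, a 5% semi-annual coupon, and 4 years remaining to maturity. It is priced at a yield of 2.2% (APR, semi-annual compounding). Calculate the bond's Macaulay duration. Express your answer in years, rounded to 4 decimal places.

Periodic yield y = 0.011. Discount each cash flow and weight by its period:
  t   CF        PV=CF/(1+0.011)^t    t·PV
  1        25.00        24.7280        24.7280
  2        25.00        24.4589        48.9179
  3        25.00        24.1928        72.5785
  4        25.00        23.9296        95.7184
  5        25.00        23.6692       118.3462
  6        25.00        23.4117       140.4702
  7        25.00        23.1570       162.0989
  8     1,025.00       939.1060     7,512.8481
  Σ                  1,106.6533     8,175.7061
Price P = Σ PV = 1,106.6533.
Macaulay duration = Σ(t·PV) / P = 8,175.7061 / 1,106.6533 = 7.38778 half-year periods.
In years: 7.38778 / 2 = 3.69389 years.

3.6939 years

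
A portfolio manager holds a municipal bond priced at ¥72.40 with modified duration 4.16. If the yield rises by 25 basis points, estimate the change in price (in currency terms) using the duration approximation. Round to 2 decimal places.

Duration approximation: ΔP/P ≈ -D_mod · Δy = -4.16 × (+0.0025) = -0.010400.
ΔP ≈ 72.40 × (-0.010400) = -0.75296.

-¥0.75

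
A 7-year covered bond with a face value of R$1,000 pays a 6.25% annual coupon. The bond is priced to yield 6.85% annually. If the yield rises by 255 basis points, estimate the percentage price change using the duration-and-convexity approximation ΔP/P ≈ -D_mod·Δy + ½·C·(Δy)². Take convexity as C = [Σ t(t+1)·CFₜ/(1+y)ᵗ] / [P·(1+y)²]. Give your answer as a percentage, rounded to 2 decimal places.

-12.73%

With y = 0.0685:
  t   CF        PV=CF/(1+0.0685)^t    t·PV        t(t+1)·PV
  1        62.50        58.4932        58.4932         116.9864
  2        62.50        54.7433       109.4866         328.4598
  3        62.50        51.2338       153.7014         614.8054
  4        62.50        47.9493       191.7970         958.9852
  5        62.50        44.8753       224.3765       1,346.2591
  6        62.50        41.9984       251.9905       1,763.9333
  7     1,062.50       668.2012     4,677.4084      37,419.2674
  Σ                    967.4945     5,667.2536      42,548.6965
P = 967.4945; D_Mac = 5.85766 yrs; D_mod = 5.48213 yrs; C = 38.52022.
Duration effect: -5.48213 × (+0.0255) = -0.139794
Convexity effect: 0.5 × 38.52022 × (0.0255)² = +0.0125239
ΔP/P ≈ -0.139794 + 0.0125239 = -0.127271 = -12.7271%.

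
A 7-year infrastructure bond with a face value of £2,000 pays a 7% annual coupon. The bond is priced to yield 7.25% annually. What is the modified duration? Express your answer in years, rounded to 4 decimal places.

Periodic yield y = 0.0725. First find Macaulay duration:
  t   CF        PV=CF/(1+0.0725)^t    t·PV
  1       140.00       130.5361       130.5361
  2       140.00       121.7120       243.4240
  3       140.00       113.4844       340.4532
  4       140.00       105.8130       423.2518
  5       140.00        98.6601       493.3005
  6       140.00        91.9908       551.9446
  7     2,140.00     1,311.0905     9,177.6334
  Σ                  1,973.2868    11,360.5436
P = 1,973.2868; Macaulay duration = 11,360.5436 / 1,973.2868 = 5.75717 years.
Modified duration = D_Mac / (1 + y) = 5.75717 / 1.0725 = 5.36799 years.

5.3680 years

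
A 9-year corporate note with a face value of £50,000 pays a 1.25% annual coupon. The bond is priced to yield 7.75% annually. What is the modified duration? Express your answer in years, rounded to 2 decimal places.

7.79 years

Periodic yield y = 0.0775. First find Macaulay duration:
  t   CF        PV=CF/(1+0.0775)^t    t·PV
  1       625.00       580.0464       580.0464
  2       625.00       538.3261     1,076.6523
  3       625.00       499.6066     1,498.8198
  4       625.00       463.6720     1,854.6881
  5       625.00       430.3221     2,151.6104
  6       625.00       399.3708     2,396.2250
  7       625.00       370.6458     2,594.5205
  8       625.00       343.9868     2,751.8945
  9    50,625.00    25,858.8690   232,729.8214
  Σ                 29,484.8457   247,634.2783
P = 29,484.8457; Macaulay duration = 247,634.2783 / 29,484.8457 = 8.39870 years.
Modified duration = D_Mac / (1 + y) = 8.39870 / 1.0775 = 7.79461 years.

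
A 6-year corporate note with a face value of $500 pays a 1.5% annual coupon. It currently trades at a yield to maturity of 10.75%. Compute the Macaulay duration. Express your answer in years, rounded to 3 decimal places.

5.705 years

Periodic yield y = 0.1075. Discount each cash flow and weight by its year:
  t   CF        PV=CF/(1+0.1075)^t    t·PV
  1         7.50         6.7720         6.7720
  2         7.50         6.1147        12.2294
  3         7.50         5.5212        16.5635
  4         7.50         4.9852        19.9410
  5         7.50         4.5013        22.5067
  6       507.50       275.0259     1,650.1556
  Σ                    302.9204     1,728.1681
Price P = Σ PV = 302.9204.
Macaulay duration = Σ(t·PV) / P = 1,728.1681 / 302.9204 = 5.70502 years.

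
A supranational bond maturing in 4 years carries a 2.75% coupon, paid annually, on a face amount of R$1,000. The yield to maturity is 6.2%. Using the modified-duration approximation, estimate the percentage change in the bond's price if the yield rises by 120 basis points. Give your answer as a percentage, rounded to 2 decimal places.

Periodic yield y = 0.062. Modified duration first:
  t   CF        PV=CF/(1+0.062)^t    t·PV
  1        27.50        25.8945        25.8945
  2        27.50        24.3828        48.7656
  3        27.50        22.9593        68.8780
  4     1,027.50       807.7626     3,231.0506
  Σ                    880.9993     3,374.5887
P = 880.9993; D_Mac = 3.83041 yrs; D_mod = 3.83041/(1+0.062) = 3.60679 yrs.
ΔP/P ≈ -D_mod · Δy = -3.60679 × (+0.012) = -0.043281 = -4.3281%.

-4.33%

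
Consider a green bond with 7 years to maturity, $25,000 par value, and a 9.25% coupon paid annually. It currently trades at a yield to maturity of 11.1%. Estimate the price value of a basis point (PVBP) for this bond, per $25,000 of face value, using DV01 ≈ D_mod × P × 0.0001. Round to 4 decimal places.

Periodic yield y = 0.111.
  t   CF        PV=CF/(1+0.111)^t    t·PV
  1     2,312.50     2,081.4581     2,081.4581
  2     2,312.50     1,873.4997     3,746.9994
  3     2,312.50     1,686.3183     5,058.9550
  4     2,312.50     1,517.8383     6,071.3532
  5     2,312.50     1,366.1911     6,830.9554
  6     2,312.50     1,229.6949     7,378.1697
  7    27,312.50    13,072.6322    91,508.4253
  Σ                 22,827.6327   122,676.3161
P = 22,827.6327; D_Mac = 5.37403 yrs; D_mod = 4.83711 yrs.
DV01 ≈ 4.83711 × 22,827.6327 × 0.0001 = 11.041973.

$11.0420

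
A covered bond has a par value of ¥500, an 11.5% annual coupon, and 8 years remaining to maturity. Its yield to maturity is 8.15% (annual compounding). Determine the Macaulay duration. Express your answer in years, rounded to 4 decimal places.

Periodic yield y = 0.0815. Discount each cash flow and weight by its year:
  t   CF        PV=CF/(1+0.0815)^t    t·PV
  1        57.50        53.1669        53.1669
  2        57.50        49.1603        98.3207
  3        57.50        45.4557       136.3671
  4        57.50        42.0302       168.1209
  5        57.50        38.8629       194.3145
  6        57.50        35.9343       215.6056
  7        57.50        33.2263       232.5842
  8       557.50       297.8741     2,382.9925
  Σ                    595.7107     3,481.4723
Price P = Σ PV = 595.7107.
Macaulay duration = Σ(t·PV) / P = 3,481.4723 / 595.7107 = 5.84423 years.

5.8442 years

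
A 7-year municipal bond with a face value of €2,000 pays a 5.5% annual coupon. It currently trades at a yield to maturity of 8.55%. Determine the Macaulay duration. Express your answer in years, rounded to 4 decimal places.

Periodic yield y = 0.0855. Discount each cash flow and weight by its year:
  t   CF        PV=CF/(1+0.0855)^t    t·PV
  1       110.00       101.3358       101.3358
  2       110.00        93.3540       186.7080
  3       110.00        86.0009       258.0028
  4       110.00        79.2270       316.9081
  5       110.00        72.9867       364.9333
  6       110.00        67.2378       403.4270
  7     2,110.00     1,188.1565     8,317.0957
  Σ                  1,688.2988     9,948.4109
Price P = Σ PV = 1,688.2988.
Macaulay duration = Σ(t·PV) / P = 9,948.4109 / 1,688.2988 = 5.89257 years.

5.8926 years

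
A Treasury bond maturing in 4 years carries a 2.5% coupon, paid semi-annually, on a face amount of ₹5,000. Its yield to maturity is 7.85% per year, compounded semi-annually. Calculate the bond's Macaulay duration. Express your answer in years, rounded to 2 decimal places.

Periodic yield y = 0.03925. Discount each cash flow and weight by its period:
  t   CF        PV=CF/(1+0.03925)^t    t·PV
  1        62.50        60.1395        60.1395
  2        62.50        57.8682       115.7364
  3        62.50        55.6827       167.0480
  4        62.50        53.5797       214.3186
  5        62.50        51.5561       257.7804
  6        62.50        49.6089       297.6536
  7        62.50        47.7353       334.1472
  8     5,062.50     3,720.5297    29,764.2373
  Σ                  4,096.7000    31,211.0609
Price P = Σ PV = 4,096.7000.
Macaulay duration = Σ(t·PV) / P = 31,211.0609 / 4,096.7000 = 7.61859 half-year periods.
In years: 7.61859 / 2 = 3.80929 years.

3.81 years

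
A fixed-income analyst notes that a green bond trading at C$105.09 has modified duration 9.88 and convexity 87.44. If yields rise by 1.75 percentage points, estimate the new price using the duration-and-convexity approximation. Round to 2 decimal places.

Duration effect: -D_mod·Δy = -9.88 × (+0.0175) = -0.172900
Convexity effect: ½·C·(Δy)² = 0.5 × 87.44 × (0.0175)² = +0.01338925
ΔP/P ≈ -0.172900 + 0.01338925 = -0.15951075
New price ≈ 105.09 × (1 - 0.15951075) = 88.3270152825.

C$88.33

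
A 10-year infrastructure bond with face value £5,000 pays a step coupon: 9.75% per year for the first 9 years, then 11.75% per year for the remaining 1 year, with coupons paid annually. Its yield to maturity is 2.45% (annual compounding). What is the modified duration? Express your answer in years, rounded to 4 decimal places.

7.3914 years

Periodic yield y = 0.0245. First find Macaulay duration:
  t   CF        PV=CF/(1+0.0245)^t    t·PV
  1       487.50       475.8419       475.8419
  2       487.50       464.4625       928.9251
  3       487.50       453.3553     1,360.0660
  4       487.50       442.5137     1,770.0550
  5       487.50       431.9314     2,159.6571
  6       487.50       421.6022     2,529.6131
  7       487.50       411.5199     2,880.6396
  8       487.50       401.6788     3,213.4305
  9       487.50       392.0730     3,528.6572
  10    5,587.50     4,386.2957    43,862.9573
  Σ                  8,281.2746    62,709.8426
P = 8,281.2746; Macaulay duration = 62,709.8426 / 8,281.2746 = 7.57249 years.
Modified duration = D_Mac / (1 + y) = 7.57249 / 1.0245 = 7.39140 years.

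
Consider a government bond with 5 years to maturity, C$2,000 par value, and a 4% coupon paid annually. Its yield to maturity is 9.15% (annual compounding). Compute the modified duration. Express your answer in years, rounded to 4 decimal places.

4.1951 years

Periodic yield y = 0.0915. First find Macaulay duration:
  t   CF        PV=CF/(1+0.0915)^t    t·PV
  1        80.00        73.2936        73.2936
  2        80.00        67.1495       134.2989
  3        80.00        61.5203       184.5610
  4        80.00        56.3631       225.4525
  5     2,080.00     1,342.5938     6,712.9690
  Σ                  1,600.9203     7,330.5750
P = 1,600.9203; Macaulay duration = 7,330.5750 / 1,600.9203 = 4.57898 years.
Modified duration = D_Mac / (1 + y) = 4.57898 / 1.0915 = 4.19512 years.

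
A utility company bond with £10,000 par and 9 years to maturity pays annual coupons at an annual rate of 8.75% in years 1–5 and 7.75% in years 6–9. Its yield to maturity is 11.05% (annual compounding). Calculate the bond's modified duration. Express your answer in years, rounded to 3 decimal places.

5.747 years

Periodic yield y = 0.1105. First find Macaulay duration:
  t   CF        PV=CF/(1+0.1105)^t    t·PV
  1       875.00       787.9334       787.9334
  2       875.00       709.5303     1,419.0605
  3       875.00       638.9287     1,916.7860
  4       875.00       575.3522     2,301.4089
  5       875.00       518.1020     2,590.5098
  6       775.00       413.2286     2,479.3713
  7       775.00       372.1104     2,604.7725
  8       775.00       335.0836     2,680.6690
  9    10,775.00     4,195.1763    37,756.5864
  Σ                  8,545.4453    54,537.0978
P = 8,545.4453; Macaulay duration = 54,537.0978 / 8,545.4453 = 6.38201 years.
Modified duration = D_Mac / (1 + y) = 6.38201 / 1.1105 = 5.74697 years.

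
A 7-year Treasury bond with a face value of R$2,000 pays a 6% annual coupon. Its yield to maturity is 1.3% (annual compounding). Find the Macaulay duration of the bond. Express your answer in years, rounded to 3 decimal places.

Periodic yield y = 0.013. Discount each cash flow and weight by its year:
  t   CF        PV=CF/(1+0.013)^t    t·PV
  1       120.00       118.4600       118.4600
  2       120.00       116.9398       233.8796
  3       120.00       115.4391       346.3173
  4       120.00       113.9576       455.8306
  5       120.00       112.4952       562.4760
  6       120.00       111.0515       666.3092
  7     2,120.00     1,936.7330    13,557.1307
  Σ                  2,625.0763    15,940.4035
Price P = Σ PV = 2,625.0763.
Macaulay duration = Σ(t·PV) / P = 15,940.4035 / 2,625.0763 = 6.07236 years.

6.072 years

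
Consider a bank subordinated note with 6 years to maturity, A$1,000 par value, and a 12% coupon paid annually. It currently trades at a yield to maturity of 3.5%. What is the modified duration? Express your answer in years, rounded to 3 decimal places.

Periodic yield y = 0.035. First find Macaulay duration:
  t   CF        PV=CF/(1+0.035)^t    t·PV
  1       120.00       115.9420       115.9420
  2       120.00       112.0213       224.0426
  3       120.00       108.2331       324.6994
  4       120.00       104.5731       418.2923
  5       120.00       101.0368       505.1839
  6     1,120.00       911.1207     5,466.7243
  Σ                  1,452.9270     7,054.8845
P = 1,452.9270; Macaulay duration = 7,054.8845 / 1,452.9270 = 4.85564 years.
Modified duration = D_Mac / (1 + y) = 4.85564 / 1.035 = 4.69144 years.

4.691 years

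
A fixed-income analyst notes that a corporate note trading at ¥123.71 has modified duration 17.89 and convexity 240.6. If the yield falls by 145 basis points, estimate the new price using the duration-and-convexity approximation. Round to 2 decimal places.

¥158.93

Duration effect: -D_mod·Δy = -17.89 × (-0.0145) = +0.259405
Convexity effect: ½·C·(Δy)² = 0.5 × 240.6 × (-0.0145)² = +0.025293075
ΔP/P ≈ +0.259405 + 0.025293075 = +0.284698075
New price ≈ 123.71 × (1 + 0.284698075) = 158.92999885825.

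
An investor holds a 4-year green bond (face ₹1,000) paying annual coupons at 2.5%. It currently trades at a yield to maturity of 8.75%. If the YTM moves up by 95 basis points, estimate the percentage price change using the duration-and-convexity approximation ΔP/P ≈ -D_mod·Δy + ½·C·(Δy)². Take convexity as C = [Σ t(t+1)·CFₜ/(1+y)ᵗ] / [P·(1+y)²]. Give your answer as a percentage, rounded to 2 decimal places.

-3.28%

With y = 0.0875:
  t   CF        PV=CF/(1+0.0875)^t    t·PV        t(t+1)·PV
  1        25.00        22.9885        22.9885          45.9770
  2        25.00        21.1389        42.2777         126.8331
  3        25.00        19.4380        58.3141         233.2563
  4     1,025.00       732.8360     2,931.3440      14,656.7202
  Σ                    796.4014     3,054.9244      15,062.7867
P = 796.4014; D_Mac = 3.83591 yrs; D_mod = 3.52727 yrs; C = 15.99244.
Duration effect: -3.52727 × (+0.0095) = -0.033509
Convexity effect: 0.5 × 15.99244 × (0.0095)² = +0.0007217
ΔP/P ≈ -0.033509 + 0.0007217 = -0.032787 = -3.2787%.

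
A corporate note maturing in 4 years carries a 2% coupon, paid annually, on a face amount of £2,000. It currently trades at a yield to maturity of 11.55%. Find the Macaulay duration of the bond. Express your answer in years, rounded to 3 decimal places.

Periodic yield y = 0.1155. Discount each cash flow and weight by its year:
  t   CF        PV=CF/(1+0.1155)^t    t·PV
  1        40.00        35.8584        35.8584
  2        40.00        32.1455        64.2911
  3        40.00        28.8172        86.4515
  4     2,040.00     1,317.5038     5,270.0151
  Σ                  1,414.3249     5,456.6161
Price P = Σ PV = 1,414.3249.
Macaulay duration = Σ(t·PV) / P = 5,456.6161 / 1,414.3249 = 3.85811 years.

3.858 years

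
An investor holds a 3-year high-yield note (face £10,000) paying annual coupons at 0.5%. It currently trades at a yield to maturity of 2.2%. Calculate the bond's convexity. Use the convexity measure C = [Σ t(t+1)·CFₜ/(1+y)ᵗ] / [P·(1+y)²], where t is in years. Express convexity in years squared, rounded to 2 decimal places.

11.41

With y = 0.022:
  t   CF        PV=CF/(1+0.022)^t    t·PV        t(t+1)·PV
  1        50.00        48.9237        48.9237          97.8474
  2        50.00        47.8705        95.7411         287.2232
  3    10,050.00     9,414.8493    28,244.5480     112,978.1920
  Σ                  9,511.6435    28,389.2127     113,363.2625
P = 9,511.6435.
Convexity = Σ t(t+1)·PV / [P·(1+y)²] = 113,363.2625 / (9,511.6435 × 1.044484) = 11.41077.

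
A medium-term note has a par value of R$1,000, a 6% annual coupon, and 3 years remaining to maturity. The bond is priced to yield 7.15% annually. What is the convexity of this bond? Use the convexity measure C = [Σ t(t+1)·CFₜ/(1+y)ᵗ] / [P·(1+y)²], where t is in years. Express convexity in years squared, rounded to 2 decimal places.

9.67

With y = 0.0715:
  t   CF        PV=CF/(1+0.0715)^t    t·PV        t(t+1)·PV
  1        60.00        55.9963        55.9963         111.9925
  2        60.00        52.2597       104.5194         313.5582
  3     1,060.00       861.6469     2,584.9408      10,339.7630
  Σ                    969.9029     2,745.4564      10,765.3137
P = 969.9029.
Convexity = Σ t(t+1)·PV / [P·(1+y)²] = 10,765.3137 / (969.9029 × 1.148112) = 9.66750.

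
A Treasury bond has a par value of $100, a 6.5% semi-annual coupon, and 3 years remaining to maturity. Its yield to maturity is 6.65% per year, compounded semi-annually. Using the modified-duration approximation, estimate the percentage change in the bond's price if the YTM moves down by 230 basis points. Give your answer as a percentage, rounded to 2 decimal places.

+6.17%

Periodic yield y = 0.03325. Modified duration first:
  t   CF        PV=CF/(1+0.03325)^t    t·PV
  1         3.25         3.1454         3.1454
  2         3.25         3.0442         6.0884
  3         3.25         2.9462         8.8387
  4         3.25         2.8514        11.4057
  5         3.25         2.7597        13.7983
  6       103.25        84.8511       509.1067
  Σ                     99.5981       552.3832
P = 99.5981; D_Mac = 5.54612 half-year periods = 2.77306 yrs; D_mod = 2.77306/(1+0.03325) = 2.68383 yrs.
ΔP/P ≈ -D_mod · Δy = -2.68383 × (-0.023) = +0.061728 = +6.1728%.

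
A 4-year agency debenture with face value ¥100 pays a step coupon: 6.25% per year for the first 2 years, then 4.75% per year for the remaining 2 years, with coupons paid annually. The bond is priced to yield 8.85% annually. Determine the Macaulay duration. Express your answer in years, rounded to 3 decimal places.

3.648 years

Periodic yield y = 0.0885. Discount each cash flow and weight by its year:
  t   CF        PV=CF/(1+0.0885)^t    t·PV
  1         6.25         5.7418         5.7418
  2         6.25         5.2750        10.5500
  3         4.75         3.6831        11.0492
  4       104.75        74.6174       298.4697
  Σ                     89.3173       325.8108
Price P = Σ PV = 89.3173.
Macaulay duration = Σ(t·PV) / P = 325.8108 / 89.3173 = 3.64779 years.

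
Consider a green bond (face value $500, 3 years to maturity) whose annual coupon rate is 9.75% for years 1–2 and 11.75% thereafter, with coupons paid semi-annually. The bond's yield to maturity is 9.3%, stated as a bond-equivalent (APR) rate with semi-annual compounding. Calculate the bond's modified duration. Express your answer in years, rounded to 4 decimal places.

Periodic yield y = 0.0465. First find Macaulay duration:
  t   CF        PV=CF/(1+0.0465)^t    t·PV
  1       24.375        23.2919        23.2919
  2       24.375        22.2570        44.5140
  3       24.375        21.2680        63.8040
  4       24.375        20.3230        81.2920
  5       29.375        23.4035       117.0177
  6      529.375       403.0213     2,418.1280
  Σ                    513.5648     2,748.0476
P = 513.5648; Macaulay duration = 2,748.0476 / 513.5648 = 5.35093 half-year periods = 2.67546 years.
Modified duration = D_Mac / (1 + y) = 2.67546 / 1.0465 = 2.55658 years.

2.5566 years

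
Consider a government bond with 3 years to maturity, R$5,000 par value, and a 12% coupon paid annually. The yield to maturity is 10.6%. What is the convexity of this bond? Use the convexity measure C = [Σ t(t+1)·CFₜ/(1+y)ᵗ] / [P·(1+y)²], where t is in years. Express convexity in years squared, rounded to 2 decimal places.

With y = 0.106:
  t   CF        PV=CF/(1+0.106)^t    t·PV        t(t+1)·PV
  1       600.00       542.4955       542.4955       1,084.9910
  2       600.00       490.5022       981.0045       2,943.0134
  3     5,600.00     4,139.2594    12,417.7783      49,671.1131
  Σ                  5,172.2571    13,941.2782      53,699.1175
P = 5,172.2571.
Convexity = Σ t(t+1)·PV / [P·(1+y)²] = 53,699.1175 / (5,172.2571 × 1.223236) = 8.48744.

8.49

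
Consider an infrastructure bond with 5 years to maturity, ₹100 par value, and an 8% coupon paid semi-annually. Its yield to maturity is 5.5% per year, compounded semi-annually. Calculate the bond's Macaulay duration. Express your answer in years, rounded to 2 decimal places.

4.26 years

Periodic yield y = 0.0275. Discount each cash flow and weight by its period:
  t   CF        PV=CF/(1+0.0275)^t    t·PV
  1         4.00         3.8929         3.8929
  2         4.00         3.7888         7.5775
  3         4.00         3.6874        11.0621
  4         4.00         3.5887        14.3547
  5         4.00         3.4926        17.4631
  6         4.00         3.3991        20.3948
  7         4.00         3.3082        23.1572
  8         4.00         3.2196        25.7570
  9         4.00         3.1335        28.2011
  10      104.00        79.2894       792.8938
  Σ                    110.8001       944.7542
Price P = Σ PV = 110.8001.
Macaulay duration = Σ(t·PV) / P = 944.7542 / 110.8001 = 8.52665 half-year periods.
In years: 8.52665 / 2 = 4.26333 years.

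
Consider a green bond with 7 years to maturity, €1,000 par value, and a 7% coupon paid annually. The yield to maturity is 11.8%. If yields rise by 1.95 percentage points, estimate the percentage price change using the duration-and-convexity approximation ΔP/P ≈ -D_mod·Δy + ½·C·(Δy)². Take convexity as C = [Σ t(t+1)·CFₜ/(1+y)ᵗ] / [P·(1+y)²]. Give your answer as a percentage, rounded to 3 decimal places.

With y = 0.118:
  t   CF        PV=CF/(1+0.118)^t    t·PV        t(t+1)·PV
  1        70.00        62.6118        62.6118         125.2236
  2        70.00        56.0034       112.0068         336.0204
  3        70.00        50.0925       150.2775         601.1099
  4        70.00        44.8054       179.2218         896.1090
  5        70.00        40.0764       200.3821       1,202.2929
  6        70.00        35.8465       215.0792       1,505.5546
  7     1,070.00       490.1073     3,430.7510      27,446.0076
  Σ                    779.5434     4,350.3302      32,112.3180
P = 779.5434; D_Mac = 5.58061 yrs; D_mod = 4.99160 yrs; C = 32.95701.
Duration effect: -4.99160 × (+0.0195) = -0.097336
Convexity effect: 0.5 × 32.95701 × (0.0195)² = +0.0062660
ΔP/P ≈ -0.097336 + 0.0062660 = -0.091070 = -9.1070%.

-9.107%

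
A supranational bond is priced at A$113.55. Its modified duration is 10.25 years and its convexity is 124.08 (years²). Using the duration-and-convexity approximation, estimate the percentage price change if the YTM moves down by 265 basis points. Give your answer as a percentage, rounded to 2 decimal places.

Duration effect: -D_mod·Δy = -10.25 × (-0.0265) = +0.271625
Convexity effect: ½·C·(Δy)² = 0.5 × 124.08 × (-0.0265)² = +0.04356759
ΔP/P ≈ +0.271625 + 0.04356759 = +0.31519259
= +31.519259%.

+31.52%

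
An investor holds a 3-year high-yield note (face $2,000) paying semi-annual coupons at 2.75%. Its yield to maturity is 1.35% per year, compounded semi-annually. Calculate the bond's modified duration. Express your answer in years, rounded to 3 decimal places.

Periodic yield y = 0.00675. First find Macaulay duration:
  t   CF        PV=CF/(1+0.00675)^t    t·PV
  1        27.50        27.3156        27.3156
  2        27.50        27.1325        54.2650
  3        27.50        26.9506        80.8517
  4        27.50        26.7699       107.0795
  5        27.50        26.5904       132.9519
  6     2,027.50     1,947.2918    11,683.7508
  Σ                  2,082.0507    12,086.2143
P = 2,082.0507; Macaulay duration = 12,086.2143 / 2,082.0507 = 5.80496 half-year periods = 2.90248 years.
Modified duration = D_Mac / (1 + y) = 2.90248 / 1.00675 = 2.88302 years.

2.883 years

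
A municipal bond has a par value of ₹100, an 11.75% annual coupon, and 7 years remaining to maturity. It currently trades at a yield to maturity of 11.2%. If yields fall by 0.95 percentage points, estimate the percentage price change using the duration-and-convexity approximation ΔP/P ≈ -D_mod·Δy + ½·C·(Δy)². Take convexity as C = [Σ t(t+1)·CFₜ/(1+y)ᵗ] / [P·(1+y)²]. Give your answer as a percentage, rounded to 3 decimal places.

+4.547%

With y = 0.112:
  t   CF        PV=CF/(1+0.112)^t    t·PV        t(t+1)·PV
  1        11.75        10.5665        10.5665          21.1331
  2        11.75         9.5023        19.0046          57.0137
  3        11.75         8.5452        25.6357         102.5427
  4        11.75         7.6846        30.7382         153.6911
  5        11.75         6.9106        34.5529         207.3171
  6        11.75         6.2145        37.2873         261.0108
  7       111.75        53.1513       372.0592       2,976.4737
  Σ                    102.5750       529.8443       3,779.1822
P = 102.5750; D_Mac = 5.16543 yrs; D_mod = 4.64517 yrs; C = 29.79522.
Duration effect: -4.64517 × (-0.0095) = +0.044129
Convexity effect: 0.5 × 29.79522 × (-0.0095)² = +0.0013445
ΔP/P ≈ +0.044129 + 0.0013445 = +0.045474 = +4.5474%.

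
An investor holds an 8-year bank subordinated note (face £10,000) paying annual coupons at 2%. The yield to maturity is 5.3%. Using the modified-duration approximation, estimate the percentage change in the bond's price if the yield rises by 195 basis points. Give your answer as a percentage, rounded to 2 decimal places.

Periodic yield y = 0.053. Modified duration first:
  t   CF        PV=CF/(1+0.053)^t    t·PV
  1       200.00       189.9335       189.9335
  2       200.00       180.3737       360.7474
  3       200.00       171.2951       513.8852
  4       200.00       162.6734       650.6936
  5       200.00       154.4856       772.4282
  6       200.00       146.7100       880.2601
  7       200.00       139.3258       975.2803
  8    10,200.00     6,747.9709    53,983.7674
  Σ                  7,892.7680    58,326.9957
P = 7,892.7680; D_Mac = 7.38993 yrs; D_mod = 7.38993/(1+0.053) = 7.01798 yrs.
ΔP/P ≈ -D_mod · Δy = -7.01798 × (+0.0195) = -0.136851 = -13.6851%.

-13.69%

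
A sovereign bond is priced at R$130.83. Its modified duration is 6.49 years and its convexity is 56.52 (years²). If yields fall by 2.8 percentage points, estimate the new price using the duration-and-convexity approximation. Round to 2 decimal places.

R$157.50

Duration effect: -D_mod·Δy = -6.49 × (-0.028) = +0.181720
Convexity effect: ½·C·(Δy)² = 0.5 × 56.52 × (-0.028)² = +0.02215584
ΔP/P ≈ +0.181720 + 0.02215584 = +0.20387584
New price ≈ 130.83 × (1 + 0.20387584) = 157.5030761472.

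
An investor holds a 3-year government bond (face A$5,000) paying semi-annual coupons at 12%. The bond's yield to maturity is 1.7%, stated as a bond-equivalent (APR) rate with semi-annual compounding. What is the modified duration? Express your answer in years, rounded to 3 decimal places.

Periodic yield y = 0.0085. First find Macaulay duration:
  t   CF        PV=CF/(1+0.0085)^t    t·PV
  1       300.00       297.4715       297.4715
  2       300.00       294.9643       589.9286
  3       300.00       292.4782       877.4347
  4       300.00       290.0131     1,160.0525
  5       300.00       287.5688     1,437.8439
  6     5,300.00     5,037.5626    30,225.3755
  Σ                  6,500.0585    34,588.1067
P = 6,500.0585; Macaulay duration = 34,588.1067 / 6,500.0585 = 5.32120 half-year periods = 2.66060 years.
Modified duration = D_Mac / (1 + y) = 2.66060 / 1.0085 = 2.63818 years.

2.638 years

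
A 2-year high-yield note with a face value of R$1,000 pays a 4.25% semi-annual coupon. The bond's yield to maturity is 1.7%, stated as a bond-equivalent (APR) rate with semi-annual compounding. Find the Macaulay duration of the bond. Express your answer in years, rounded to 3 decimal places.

Periodic yield y = 0.0085. Discount each cash flow and weight by its period:
  t   CF        PV=CF/(1+0.0085)^t    t·PV
  1        21.25        21.0709        21.0709
  2        21.25        20.8933        41.7866
  3        21.25        20.7172        62.1516
  4     1,021.25       987.2530     3,949.0120
  Σ                  1,049.9344     4,074.0211
Price P = Σ PV = 1,049.9344.
Macaulay duration = Σ(t·PV) / P = 4,074.0211 / 1,049.9344 = 3.88026 half-year periods.
In years: 3.88026 / 2 = 1.94013 years.

1.940 years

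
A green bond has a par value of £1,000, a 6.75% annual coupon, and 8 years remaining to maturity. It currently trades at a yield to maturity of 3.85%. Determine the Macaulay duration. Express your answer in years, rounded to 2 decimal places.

6.59 years

Periodic yield y = 0.0385. Discount each cash flow and weight by its year:
  t   CF        PV=CF/(1+0.0385)^t    t·PV
  1        67.50        64.9976        64.9976
  2        67.50        62.5880       125.1759
  3        67.50        60.2677       180.8030
  4        67.50        58.0334       232.1335
  5        67.50        55.8819       279.4096
  6        67.50        53.8102       322.8613
  7        67.50        51.8153       362.7073
  8     1,067.50       789.0706     6,312.5650
  Σ                  1,196.4647     7,880.6531
Price P = Σ PV = 1,196.4647.
Macaulay duration = Σ(t·PV) / P = 7,880.6531 / 1,196.4647 = 6.58662 years.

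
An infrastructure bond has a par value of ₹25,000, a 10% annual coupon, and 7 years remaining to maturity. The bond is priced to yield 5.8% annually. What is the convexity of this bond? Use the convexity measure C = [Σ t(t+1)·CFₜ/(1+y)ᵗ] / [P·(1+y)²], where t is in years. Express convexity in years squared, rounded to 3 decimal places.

With y = 0.058:
  t   CF        PV=CF/(1+0.058)^t    t·PV        t(t+1)·PV
  1     2,500.00     2,362.9490     2,362.9490       4,725.8979
  2     2,500.00     2,233.4111     4,466.8222      13,400.4667
  3     2,500.00     2,110.9746     6,332.9238      25,331.6951
  4     2,500.00     1,995.2501     7,981.0003      39,905.0017
  5     2,500.00     1,885.8696     9,429.3482      56,576.0894
  6     2,500.00     1,782.4855    10,694.9129      74,864.3904
  7    27,500.00    18,532.4578   129,727.2046   1,037,817.6370
  Σ                 30,903.3977   170,995.1611   1,252,621.1781
P = 30,903.3977.
Convexity = Σ t(t+1)·PV / [P·(1+y)²] = 1,252,621.1781 / (30,903.3977 × 1.119364) = 36.21114.

36.211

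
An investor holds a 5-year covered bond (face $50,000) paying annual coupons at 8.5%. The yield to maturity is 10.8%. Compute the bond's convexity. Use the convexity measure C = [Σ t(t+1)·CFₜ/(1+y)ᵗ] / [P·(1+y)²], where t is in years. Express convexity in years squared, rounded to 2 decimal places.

With y = 0.108:
  t   CF        PV=CF/(1+0.108)^t    t·PV        t(t+1)·PV
  1     4,250.00     3,835.7401     3,835.7401       7,671.4801
  2     4,250.00     3,461.8593     6,923.7185      20,771.1556
  3     4,250.00     3,124.4217     9,373.2652      37,493.0607
  4     4,250.00     2,819.8752    11,279.5008      56,397.5041
  5    54,250.00    32,486.3516   162,431.7581     974,590.5484
  Σ                 45,728.2479   193,843.9827   1,096,923.7489
P = 45,728.2479.
Convexity = Σ t(t+1)·PV / [P·(1+y)²] = 1,096,923.7489 / (45,728.2479 × 1.227664) = 19.53945.

19.54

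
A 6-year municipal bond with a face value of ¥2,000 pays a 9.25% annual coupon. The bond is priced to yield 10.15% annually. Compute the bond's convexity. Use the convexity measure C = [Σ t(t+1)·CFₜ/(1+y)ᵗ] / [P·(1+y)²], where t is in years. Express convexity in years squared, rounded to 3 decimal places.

With y = 0.1015:
  t   CF        PV=CF/(1+0.1015)^t    t·PV        t(t+1)·PV
  1       185.00       167.9528       167.9528         335.9056
  2       185.00       152.4764       304.9529         914.8586
  3       185.00       138.4262       415.2785       1,661.1141
  4       185.00       125.6706       502.6824       2,513.4122
  5       185.00       114.0904       570.4522       3,422.7129
  6     2,185.00     1,223.3323     7,339.9936      51,379.9554
  Σ                  1,921.9487     9,301.3124      60,227.9588
P = 1,921.9487.
Convexity = Σ t(t+1)·PV / [P·(1+y)²] = 60,227.9588 / (1,921.9487 × 1.213302) = 25.82780.

25.828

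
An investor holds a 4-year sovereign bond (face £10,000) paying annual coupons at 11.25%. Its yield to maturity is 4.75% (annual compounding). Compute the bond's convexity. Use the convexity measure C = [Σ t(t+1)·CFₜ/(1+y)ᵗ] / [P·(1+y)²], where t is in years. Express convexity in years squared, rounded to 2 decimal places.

15.16

With y = 0.0475:
  t   CF        PV=CF/(1+0.0475)^t    t·PV        t(t+1)·PV
  1     1,125.00     1,073.9857     1,073.9857       2,147.9714
  2     1,125.00     1,025.2847     2,050.5693       6,151.7080
  3     1,125.00       978.7920     2,936.3761      11,745.5044
  4    11,125.00     9,240.2537    36,961.0146     184,805.0730
  Σ                 12,318.3160    43,021.9457     204,850.2568
P = 12,318.3160.
Convexity = Σ t(t+1)·PV / [P·(1+y)²] = 204,850.2568 / (12,318.3160 × 1.097256) = 15.15574.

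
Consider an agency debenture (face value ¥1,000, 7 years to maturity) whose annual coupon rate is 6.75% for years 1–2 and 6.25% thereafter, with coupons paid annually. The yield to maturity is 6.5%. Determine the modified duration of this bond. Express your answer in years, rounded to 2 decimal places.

5.47 years

Periodic yield y = 0.065. First find Macaulay duration:
  t   CF        PV=CF/(1+0.065)^t    t·PV
  1        67.50        63.3803        63.3803
  2        67.50        59.5120       119.0240
  3        62.50        51.7406       155.2217
  4        62.50        48.5827       194.3308
  5        62.50        45.6176       228.0878
  6        62.50        42.8334       257.0003
  7     1,062.50       683.7254     4,786.0775
  Σ                    995.3918     5,803.1223
P = 995.3918; Macaulay duration = 5,803.1223 / 995.3918 = 5.82999 years.
Modified duration = D_Mac / (1 + y) = 5.82999 / 1.065 = 5.47417 years.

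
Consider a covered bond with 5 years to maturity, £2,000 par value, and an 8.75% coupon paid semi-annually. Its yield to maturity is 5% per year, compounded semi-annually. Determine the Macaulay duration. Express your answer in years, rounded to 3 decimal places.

4.226 years

Periodic yield y = 0.025. Discount each cash flow and weight by its period:
  t   CF        PV=CF/(1+0.025)^t    t·PV
  1        87.50        85.3659        85.3659
  2        87.50        83.2838       166.5675
  3        87.50        81.2524       243.7573
  4        87.50        79.2707       317.0827
  5        87.50        77.3373       386.6863
  6        87.50        75.4510       452.7059
  7        87.50        73.6107       515.2750
  8        87.50        71.8153       574.5226
  9        87.50        70.0637       630.5736
  10    2,087.50     1,630.7517    16,307.5166
  Σ                  2,328.2024    19,680.0533
Price P = Σ PV = 2,328.2024.
Macaulay duration = Σ(t·PV) / P = 19,680.0533 / 2,328.2024 = 8.45290 half-year periods.
In years: 8.45290 / 2 = 4.22645 years.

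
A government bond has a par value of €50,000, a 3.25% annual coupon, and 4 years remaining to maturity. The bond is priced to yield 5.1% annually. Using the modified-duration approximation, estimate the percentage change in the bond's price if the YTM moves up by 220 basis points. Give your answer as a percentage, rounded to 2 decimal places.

-7.97%

Periodic yield y = 0.051. Modified duration first:
  t   CF        PV=CF/(1+0.051)^t    t·PV
  1     1,625.00     1,546.1465     1,546.1465
  2     1,625.00     1,471.1194     2,942.2389
  3     1,625.00     1,399.7331     4,199.1992
  4    51,625.00    42,310.6016   169,242.4064
  Σ                 46,727.6006   177,929.9910
P = 46,727.6006; D_Mac = 3.80781 yrs; D_mod = 3.80781/(1+0.051) = 3.62304 yrs.
ΔP/P ≈ -D_mod · Δy = -3.62304 × (+0.022) = -0.079707 = -7.9707%.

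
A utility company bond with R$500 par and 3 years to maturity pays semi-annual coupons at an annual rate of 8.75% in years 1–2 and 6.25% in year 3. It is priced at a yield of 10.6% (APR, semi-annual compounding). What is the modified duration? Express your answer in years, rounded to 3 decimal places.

Periodic yield y = 0.053. First find Macaulay duration:
  t   CF        PV=CF/(1+0.053)^t    t·PV
  1       21.875        20.7740        20.7740
  2       21.875        19.7284        39.4568
  3       21.875        18.7354        56.2062
  4       21.875        17.7924        71.1696
  5       15.625        12.0692        60.3460
  6      515.625       378.2368     2,269.4206
  Σ                    467.3361     2,517.3731
P = 467.3361; Macaulay duration = 2,517.3731 / 467.3361 = 5.38664 half-year periods = 2.69332 years.
Modified duration = D_Mac / (1 + y) = 2.69332 / 1.053 = 2.55776 years.

2.558 years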